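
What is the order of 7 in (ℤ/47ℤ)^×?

23

By Lagrange's theorem, ord_47(7) divides φ(47) = 47 − 1 = 46 = 2 · 23.
Divisors of 46: 1, 2, 23, 46.
Check 7^d mod 47 for each divisor in increasing order:
7^1 ≡ 7 (mod 47)
7^2 ≡ 2 (mod 47)
7^23 ≡ 1 (mod 47) ✓
The smallest such exponent is 23, so the order of 7 is 23.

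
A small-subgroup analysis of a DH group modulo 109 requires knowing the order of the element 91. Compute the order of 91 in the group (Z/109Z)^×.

108

The order of 91 must divide φ(109) = 109 − 1 = 108 = 2^2 · 3^3.
Divisors of 108: 1, 2, 3, 4, 6, 9, 12, 18, 27, 36, 54, 108.
Compute 91^d (mod 109) for the divisors d until we hit 1:
91^1 ≡ 91 (mod 109)
91^2 ≡ 106 (mod 109)
91^3 ≡ 54 (mod 109)
91^4 ≡ 9 (mod 109)
91^6 ≡ 82 (mod 109)
91^9 ≡ 68 (mod 109)
91^12 ≡ 75 (mod 109)
91^18 ≡ 46 (mod 109)
91^27 ≡ 76 (mod 109)
91^36 ≡ 45 (mod 109)
91^54 ≡ 108 (mod 109)
91^108 ≡ 1 (mod 109) ✓
Therefore the multiplicative order of 91 modulo 109 is 108.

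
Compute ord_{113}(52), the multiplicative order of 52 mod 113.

Since 52 ∈ (Z/113Z)^×, its order divides φ(113) = 113 − 1 = 112 = 2^4 · 7.
Divisors of 112: 1, 2, 4, 7, 8, 14, 16, 28, 56, 112.
Test each divisor d:
52^1 ≡ 52 (mod 113)
52^2 ≡ 105 (mod 113)
52^4 ≡ 64 (mod 113)
52^7 ≡ 44 (mod 113)
52^8 ≡ 28 (mod 113)
52^14 ≡ 15 (mod 113)
52^16 ≡ 106 (mod 113)
52^28 ≡ 112 (mod 113)
52^56 ≡ 1 (mod 113) ✓
The smallest such exponent is 56, so the order of 52 is 56.

56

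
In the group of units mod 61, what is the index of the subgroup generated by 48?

10

ord(48) | φ(61) = 61 − 1 = 60 = 2^2 · 3 · 5.
Divisors of 60: 1, 2, 3, 4, 5, 6, 10, 12, 15, 20, 30, 60.
Evaluate successive powers at the divisors of 60:
48^1 ≡ 48 (mod 61)
48^2 ≡ 47 (mod 61)
48^3 ≡ 60 (mod 61)
48^4 ≡ 13 (mod 61)
48^5 ≡ 14 (mod 61)
48^6 ≡ 1 (mod 61) ✓
Thus |⟨48⟩| = ord(48) = 6.
The index is φ(61) / ord(48) = 60 / 6 = 10.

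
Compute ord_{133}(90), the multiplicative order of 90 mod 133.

18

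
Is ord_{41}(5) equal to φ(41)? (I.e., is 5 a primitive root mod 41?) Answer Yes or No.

No

φ(41) = 41 − 1 = 40 = 2^3 · 5.
An element g generates (Z/41Z)^× iff g^(40/q) ≢ 1 (mod 41) for each prime q ∈ {2, 5}.
5^20 ≡ 1 (mod 41)  [q = 2: ≡ 1 ✗]
5^8 ≡ 18 (mod 41)  [q = 5: ≢ 1 ✓]
The check at q = 2 fails, so 5 generates a proper subgroup.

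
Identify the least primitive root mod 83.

2

φ(83) = 83 − 1 = 82 = 2 · 41.
g is a primitive root iff g^(82/q) ≢ 1 (mod 83) for each prime q ∈ {2, 41}.
g = 2: 2^41 ≡ 82; 2^2 ≡ 4 — none is 1, so 2 is a primitive root.
So 2 is the smallest generator of (Z/83Z)^×.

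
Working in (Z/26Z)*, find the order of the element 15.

The order of 15 must divide φ(26) = φ(2)·φ(13) = 1·12 = 12 = 2^2 · 3.
Divisors of 12: 1, 2, 3, 4, 6, 12.
Compute 15^d (mod 26) for the divisors d until we hit 1:
15^1 ≡ 15 (mod 26)
15^2 ≡ 17 (mod 26)
15^3 ≡ 21 (mod 26)
15^4 ≡ 3 (mod 26)
15^6 ≡ 25 (mod 26)
15^12 ≡ 1 (mod 26) ✓
Therefore the multiplicative order of 15 modulo 26 is 12.

12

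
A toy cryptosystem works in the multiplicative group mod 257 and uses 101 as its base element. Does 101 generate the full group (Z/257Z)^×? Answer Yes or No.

Yes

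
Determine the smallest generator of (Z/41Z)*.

6

φ(41) = 41 − 1 = 40 = 2^3 · 5.
Test candidates g = 2, 3, … against the prime factors q ∈ {2, 5} of φ(41): g is a generator iff g^(40/q) ≢ 1 for every such q.
g = 2: 2^20 ≡ 1 — hits 1, so not a primitive root.
g = 3: 3^20 ≡ 40; 3^8 ≡ 1 — hits 1, so not a primitive root.
g = 4: 4^20 ≡ 1 — hits 1, so not a primitive root.
g = 5: 5^20 ≡ 1 — hits 1, so not a primitive root.
g = 6: 6^20 ≡ 40; 6^8 ≡ 10 — none is 1, so 6 is a primitive root.
The smallest primitive root modulo 41 is 6.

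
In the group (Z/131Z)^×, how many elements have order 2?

1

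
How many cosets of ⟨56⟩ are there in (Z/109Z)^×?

The order of 56 must divide φ(109) = 109 − 1 = 108 = 2^2 · 3^3.
Divisors of 108: 1, 2, 3, 4, 6, 9, 12, 18, 27, 36, 54, 108.
Check 56^d mod 109 for each divisor in increasing order:
56^1 ≡ 56 (mod 109)
56^2 ≡ 84 (mod 109)
56^3 ≡ 17 (mod 109)
56^4 ≡ 80 (mod 109)
56^6 ≡ 71 (mod 109)
56^9 ≡ 8 (mod 109)
56^12 ≡ 27 (mod 109)
56^18 ≡ 64 (mod 109)
56^27 ≡ 76 (mod 109)
56^36 ≡ 63 (mod 109)
56^54 ≡ 108 (mod 109)
56^108 ≡ 1 (mod 109) ✓
Thus |⟨56⟩| = ord(56) = 108.
The index is φ(109) / ord(56) = 108 / 108 = 1.

1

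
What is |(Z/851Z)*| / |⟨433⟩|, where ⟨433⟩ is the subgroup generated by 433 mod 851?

12

ord(433) | φ(851) = φ(23·37) = (23−1)·(37−1) = 22·36 = 792 = 2^3 · 3^2 · 11.
Divisors of 792: 1, 2, 3, 4, 6, 8, 9, 11, 12, 18, 22, 24, 33, 36, 44, 66, 72, 88, 99, 132, 198, 264, 396, 792.
Check 433^d mod 851 for each divisor in increasing order:
433^1 ≡ 433
433^2 ≡ 269
433^3 ≡ 741
433^4 ≡ 26
433^6 ≡ 186
433^8 ≡ 676
433^9 ≡ 815
433^11 ≡ 528
433^12 ≡ 556
433^18 ≡ 445
433^22 ≡ 507
433^24 ≡ 223
433^33 ≡ 482
433^36 ≡ 593
433^44 ≡ 47
433^66 ≡ 1
Thus |⟨433⟩| = ord(433) = 66.
Index = |(Z/851Z)^×| / |⟨433⟩| = 792 / 66 = 12.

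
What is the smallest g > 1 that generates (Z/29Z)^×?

2

φ(29) = 29 − 1 = 28 = 2^2 · 7.
g is a primitive root iff g^(28/q) ≢ 1 (mod 29) for each prime q ∈ {2, 7}.
g = 2: 2^14 ≡ 28; 2^4 ≡ 16 — none is 1, so 2 is a primitive root.
So 2 is the smallest generator of (Z/29Z)^×.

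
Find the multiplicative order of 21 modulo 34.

4

The order of 21 must divide φ(34) = φ(2)·φ(17) = 1·16 = 16 = 2^4.
Divisors of 16: 1, 2, 4, 8, 16.
Check 21^d mod 34 for each divisor in increasing order:
21^1 ≡ 21 (mod 34)
21^2 ≡ 33 (mod 34)
21^4 ≡ 1 (mod 34) ✓
Hence ord(21) = 4.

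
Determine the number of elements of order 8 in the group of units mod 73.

4

φ(73) = 73 − 1 = 72 = 2^3 · 3^2.
(Z/73Z)^× is cyclic (|G| = 72); a cyclic group of order m has exactly φ(d) elements of each order d | m, and none otherwise.
8 = 2^3 divides 72, and φ(8) = 4.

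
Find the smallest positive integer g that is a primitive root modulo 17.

φ(17) = 17 − 1 = 16 = 2^4.
g is a primitive root iff g^(16/q) ≢ 1 (mod 17) for each prime q ∈ {2}.
g = 2: 2^8 ≡ 1 — hits 1, so not a primitive root.
g = 3: 3^8 ≡ 16 — none is 1, so 3 is a primitive root.
The smallest primitive root modulo 17 is 3.

3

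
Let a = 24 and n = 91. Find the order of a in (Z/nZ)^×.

12

The order of 24 must divide φ(91) = φ(7·13) = (7−1)·(13−1) = 6·12 = 72 = 2^3 · 3^2.
Divisors of 72: 1, 2, 3, 4, 6, 8, 9, 12, 18, 24, 36, 72.
Check 24^d mod 91 for each divisor in increasing order:
24^1 ≡ 24 (mod 91)
24^2 ≡ 30 (mod 91)
24^3 ≡ 83 (mod 91)
24^4 ≡ 81 (mod 91)
24^6 ≡ 64 (mod 91)
24^8 ≡ 9 (mod 91)
24^9 ≡ 34 (mod 91)
24^12 ≡ 1 (mod 91) ✓
The smallest such exponent is 12, so the order of 24 is 12.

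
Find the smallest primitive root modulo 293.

φ(293) = 293 − 1 = 292 = 2^2 · 73.
Test candidates g = 2, 3, … against the prime factors q ∈ {2, 73} of φ(293): g is a generator iff g^(292/q) ≢ 1 for every such q.
g = 2: 2^146 ≡ 292; 2^4 ≡ 16 — none is 1, so 2 is a primitive root.
The smallest primitive root modulo 293 is 2.

2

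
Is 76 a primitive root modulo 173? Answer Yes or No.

Yes

φ(173) = 173 − 1 = 172 = 2^2 · 43.
Test 76^(172/q) mod 173 for each prime factor q of 172:
76^86 ≡ 172 (mod 173)  [q = 2: ≢ 1 ✓]
76^4 ≡ 164 (mod 173)  [q = 43: ≢ 1 ✓]
Every test exponent gives a nontrivial residue, hence 76 generates the full group.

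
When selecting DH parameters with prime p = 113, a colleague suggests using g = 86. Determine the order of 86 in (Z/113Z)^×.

112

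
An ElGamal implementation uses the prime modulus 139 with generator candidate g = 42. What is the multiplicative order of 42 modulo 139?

3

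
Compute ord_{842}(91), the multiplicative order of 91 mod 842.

140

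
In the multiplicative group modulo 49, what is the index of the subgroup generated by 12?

1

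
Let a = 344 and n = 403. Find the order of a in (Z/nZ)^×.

ord(344) | φ(403) = φ(13·31) = (13−1)·(31−1) = 12·30 = 360 = 2^3 · 3^2 · 5.
Divisors of 360: 1, 2, 3, 4, 5, 6, 8, 9, 10, 12, 15, 18, 20, 24, 30, 36, 40, 45, 60, 72, 90, 120, 180, 360.
Evaluate successive powers at the divisors of 360:
344^1 ≡ 344 (mod 403)
344^2 ≡ 257 (mod 403)
344^3 ≡ 151 (mod 403)
344^4 ≡ 360 (mod 403)
344^5 ≡ 119 (mod 403)
344^6 ≡ 233 (mod 403)
344^8 ≡ 237 (mod 403)
344^9 ≡ 122 (mod 403)
344^10 ≡ 56 (mod 403)
344^12 ≡ 287 (mod 403)
344^15 ≡ 216 (mod 403)
344^18 ≡ 376 (mod 403)
344^20 ≡ 315 (mod 403)
344^24 ≡ 157 (mod 403)
344^30 ≡ 311 (mod 403)
344^36 ≡ 326 (mod 403)
344^40 ≡ 87 (mod 403)
344^45 ≡ 278 (mod 403)
344^60 ≡ 1 (mod 403) ✓
So ord_403(344) = 60.

60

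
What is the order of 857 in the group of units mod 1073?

The order of 857 must divide φ(1073) = φ(29·37) = (29−1)·(37−1) = 28·36 = 1008 = 2^4 · 3^2 · 7.
Divisors of 1008: 1, 2, 3, 4, 6, 7, 8, 9, 12, 14, 16, 18, 21, 24, 28, 36, 42, 48, 56, 63, 72, 84, 112, 126, 144, 168, 252, 336, 504, 1008.
Test each divisor d:
857^1 ≡ 857 (mod 1073)
857^2 ≡ 517 (mod 1073)
857^3 ≡ 993 (mod 1073)
857^4 ≡ 112 (mod 1073)
857^6 ≡ 1035 (mod 1073)
857^7 ≡ 697 (mod 1073)
857^8 ≡ 741 (mod 1073)
857^9 ≡ 894 (mod 1073)
857^12 ≡ 371 (mod 1073)
857^14 ≡ 813 (mod 1073)
857^16 ≡ 778 (mod 1073)
857^18 ≡ 924 (mod 1073)
857^21 ≡ 117 (mod 1073)
857^24 ≡ 297 (mod 1073)
857^28 ≡ 1 (mod 1073) ✓
So ord_1073(857) = 28.

28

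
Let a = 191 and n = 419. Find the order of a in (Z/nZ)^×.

209

By Lagrange's theorem, ord_419(191) divides φ(419) = 419 − 1 = 418 = 2 · 11 · 19.
Divisors of 418: 1, 2, 11, 19, 22, 38, 209, 418.
Compute 191^d (mod 419) for the divisors d until we hit 1:
191^1 ≡ 191 (mod 419)
191^2 ≡ 28 (mod 419)
191^11 ≡ 7 (mod 419)
191^19 ≡ 300 (mod 419)
191^22 ≡ 49 (mod 419)
191^38 ≡ 334 (mod 419)
191^209 ≡ 1 (mod 419) ✓
Therefore the multiplicative order of 191 modulo 419 is 209.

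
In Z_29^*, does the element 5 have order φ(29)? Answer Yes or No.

No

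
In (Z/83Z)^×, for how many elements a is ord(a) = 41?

40

φ(83) = 83 − 1 = 82 = 2 · 41.
(Z/83Z)^× is cyclic (|G| = 82); a cyclic group of order m has exactly φ(d) elements of each order d | m, and none otherwise.
41 | 82, and φ(41) = 41 − 1 = 40.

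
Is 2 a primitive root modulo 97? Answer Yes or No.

No

φ(97) = 97 − 1 = 96 = 2^5 · 3.
An element g generates (Z/97Z)^× iff g^(96/q) ≢ 1 (mod 97) for each prime q ∈ {2, 3}.
2^48 ≡ 1 (mod 97)  [q = 2: ≡ 1 ✗]
2^32 ≡ 35 (mod 97)  [q = 3: ≢ 1 ✓]
2^48 ≡ 1 shows ord(2) | 48, strictly less than φ(97); not a primitive root.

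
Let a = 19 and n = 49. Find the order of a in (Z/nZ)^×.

6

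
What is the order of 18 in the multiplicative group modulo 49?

3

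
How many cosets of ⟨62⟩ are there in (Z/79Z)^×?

6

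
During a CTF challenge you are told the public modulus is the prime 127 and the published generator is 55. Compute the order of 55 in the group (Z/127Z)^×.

126

By Lagrange's theorem, ord_127(55) divides φ(127) = 127 − 1 = 126 = 2 · 3^2 · 7.
Divisors of 126: 1, 2, 3, 6, 7, 9, 14, 18, 21, 42, 63, 126.
Test each divisor d:
55^1 ≡ 55
55^2 ≡ 104
55^3 ≡ 5
55^6 ≡ 25
55^7 ≡ 105
55^9 ≡ 125
55^14 ≡ 103
55^18 ≡ 4
55^21 ≡ 20
55^42 ≡ 19
55^63 ≡ 126
55^126 ≡ 1
Hence ord(55) = 126.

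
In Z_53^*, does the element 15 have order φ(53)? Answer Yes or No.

No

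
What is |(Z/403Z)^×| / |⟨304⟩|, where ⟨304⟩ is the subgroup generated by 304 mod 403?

By Lagrange's theorem, ord_403(304) divides φ(403) = φ(13·31) = (13−1)·(31−1) = 12·30 = 360 = 2^3 · 3^2 · 5.
Divisors of 360: 1, 2, 3, 4, 5, 6, 8, 9, 10, 12, 15, 18, 20, 24, 30, 36, 40, 45, 60, 72, 90, 120, 180, 360.
Check 304^d mod 403 for each divisor in increasing order:
304^1 ≡ 304
304^2 ≡ 129
304^3 ≡ 125
304^4 ≡ 118
304^5 ≡ 5
304^6 ≡ 311
304^8 ≡ 222
304^9 ≡ 187
304^10 ≡ 25
304^12 ≡ 1
Thus |⟨304⟩| = ord(304) = 12.
[(Z/403Z)^× : ⟨304⟩] = 360/12 = 30.

30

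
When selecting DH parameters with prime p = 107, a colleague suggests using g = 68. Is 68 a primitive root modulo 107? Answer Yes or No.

Yes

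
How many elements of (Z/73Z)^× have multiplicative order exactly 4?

2

φ(73) = 73 − 1 = 72 = 2^3 · 3^2.
Since (Z/73Z)^× is cyclic of order 72, the number of elements of order d is φ(d) when d | 72 and 0 otherwise.
4 = 2^2 divides 72, and φ(4) = 2.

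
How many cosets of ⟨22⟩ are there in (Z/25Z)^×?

1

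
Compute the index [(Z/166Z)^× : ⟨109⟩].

2

The order of 109 must divide φ(166) = φ(2)·φ(83) = 1·82 = 82 = 2 · 41.
Divisors of 82: 1, 2, 41, 82.
Evaluate successive powers at the divisors of 82:
109^1 ≡ 109 (mod 166)
109^2 ≡ 95 (mod 166)
109^41 ≡ 1 (mod 166) ✓
The order of 109 is 41, so the subgroup it generates has 41 elements.
[(Z/166Z)^× : ⟨109⟩] = 82/41 = 2.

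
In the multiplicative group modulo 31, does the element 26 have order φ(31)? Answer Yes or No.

No

φ(31) = 31 − 1 = 30 = 2 · 3 · 5.
It suffices to check that the order of 26 is not a proper divisor of 30: compute 26^(30/q) for q ∈ {2, 3, 5}.
26^15 ≡ 30 (mod 31)  [q = 2: ≢ 1 ✓]
26^10 ≡ 5 (mod 31)  [q = 3: ≢ 1 ✓]
26^6 ≡ 1 (mod 31)  [q = 5: ≡ 1 ✗]
The check at q = 5 fails, so 26 generates a proper subgroup.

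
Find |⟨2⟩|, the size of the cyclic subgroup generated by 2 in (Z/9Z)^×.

6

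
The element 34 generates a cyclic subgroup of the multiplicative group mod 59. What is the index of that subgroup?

1

ord(34) | φ(59) = 59 − 1 = 58 = 2 · 29.
Divisors of 58: 1, 2, 29, 58.
Check 34^d mod 59 for each divisor in increasing order:
34^1 ≡ 34 (mod 59)
34^2 ≡ 35 (mod 59)
34^29 ≡ 58 (mod 59)
34^58 ≡ 1 (mod 59) ✓
So ord_59(34) = 58, hence |⟨34⟩| = 58.
[(Z/59Z)^× : ⟨34⟩] = 58/58 = 1.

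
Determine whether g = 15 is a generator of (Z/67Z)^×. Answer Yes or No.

No

φ(67) = 67 − 1 = 66 = 2 · 3 · 11.
An element g generates (Z/67Z)^× iff g^(66/q) ≢ 1 (mod 67) for each prime q ∈ {2, 3, 11}.
15^33 ≡ 1 (mod 67)  [q = 2: ≡ 1 ✗]
15^22 ≡ 1 (mod 67)  [q = 3: ≡ 1 ✗]
15^6 ≡ 22 (mod 67)  [q = 11: ≢ 1 ✓]
Since 15^33 ≡ 1, the order of 15 divides 33 < 66, so 15 is not a primitive root.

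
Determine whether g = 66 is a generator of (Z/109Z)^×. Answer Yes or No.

No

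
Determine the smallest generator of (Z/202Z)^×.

3

φ(202) = φ(2)·φ(101) = 1·100 = 100 = 2^2 · 5^2.
g is a primitive root iff g^(100/q) ≢ 1 (mod 202) for each prime q ∈ {2, 5}.
g = 2: gcd(2, 202) = 2 > 1, not a unit — skip.
g = 3: 3^50 ≡ 201; 3^20 ≡ 185 — none is 1, so 3 is a primitive root.
Hence the least primitive root of 202 is 3.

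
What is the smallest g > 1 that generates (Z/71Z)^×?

φ(71) = 71 − 1 = 70 = 2 · 5 · 7.
g is a primitive root iff g^(70/q) ≢ 1 (mod 71) for each prime q ∈ {2, 5, 7}.
g = 2: 2^35 ≡ 1 — hits 1, so not a primitive root.
g = 3: 3^35 ≡ 1 — hits 1, so not a primitive root.
g = 4: 4^35 ≡ 1 — hits 1, so not a primitive root.
g = 5: 5^35 ≡ 1 — hits 1, so not a primitive root.
g = 6: 6^35 ≡ 1 — hits 1, so not a primitive root.
g = 7: 7^35 ≡ 70; 7^14 ≡ 54; 7^10 ≡ 45 — none is 1, so 7 is a primitive root.
The smallest primitive root modulo 71 is 7.

7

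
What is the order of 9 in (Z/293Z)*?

By Lagrange's theorem, ord_293(9) divides φ(293) = 293 − 1 = 292 = 2^2 · 73.
Divisors of 292: 1, 2, 4, 73, 146, 292.
Test each divisor d:
9^1 ≡ 9
9^2 ≡ 81
9^4 ≡ 115
9^73 ≡ 292
9^146 ≡ 1
The smallest such exponent is 146, so the order of 9 is 146.

146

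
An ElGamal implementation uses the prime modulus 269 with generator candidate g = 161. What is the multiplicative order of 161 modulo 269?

ord(161) | φ(269) = 269 − 1 = 268 = 2^2 · 67.
Divisors of 268: 1, 2, 4, 67, 134, 268.
Check 161^d mod 269 for each divisor in increasing order:
161^1 ≡ 161
161^2 ≡ 97
161^4 ≡ 263
161^67 ≡ 82
161^134 ≡ 268
161^268 ≡ 1
Therefore the multiplicative order of 161 modulo 269 is 268.

268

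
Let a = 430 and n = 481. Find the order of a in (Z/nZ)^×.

12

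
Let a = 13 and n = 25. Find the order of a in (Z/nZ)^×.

20

By Lagrange's theorem, ord_25(13) divides φ(25) = φ(5^2) = 5·(5−1) = 20 = 2^2 · 5.
Divisors of 20: 1, 2, 4, 5, 10, 20.
Test each divisor d:
13^1 ≡ 13
13^2 ≡ 19
13^4 ≡ 11
13^5 ≡ 18
13^10 ≡ 24
13^20 ≡ 1
So ord_25(13) = 20.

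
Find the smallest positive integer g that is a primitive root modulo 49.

3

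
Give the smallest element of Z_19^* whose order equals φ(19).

φ(19) = 19 − 1 = 18 = 2 · 3^2.
g is a primitive root iff g^(18/q) ≢ 1 (mod 19) for each prime q ∈ {2, 3}.
g = 2: 2^9 ≡ 18; 2^6 ≡ 7 — none is 1, so 2 is a primitive root.
Hence the least primitive root of 19 is 2.

2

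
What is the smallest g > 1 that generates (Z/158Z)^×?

φ(158) = φ(2)·φ(79) = 1·78 = 78 = 2 · 3 · 13.
g is a primitive root iff g^(78/q) ≢ 1 (mod 158) for each prime q ∈ {2, 3, 13}.
g = 2: gcd(2, 158) = 2 > 1, not a unit — skip.
g = 3: 3^39 ≡ 157; 3^26 ≡ 23; 3^6 ≡ 97 — none is 1, so 3 is a primitive root.
Hence the least primitive root of 158 is 3.

3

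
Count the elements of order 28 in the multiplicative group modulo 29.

φ(29) = 29 − 1 = 28 = 2^2 · 7.
Since (Z/29Z)^× is cyclic of order 28, the number of elements of order d is φ(d) when d | 28 and 0 otherwise.
28 = 2^2 · 7 divides 28, and φ(28) = 12.

12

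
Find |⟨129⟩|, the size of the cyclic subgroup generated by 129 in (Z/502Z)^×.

250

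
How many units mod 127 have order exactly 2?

1

φ(127) = 127 − 1 = 126 = 2 · 3^2 · 7.
Since (Z/127Z)^× is cyclic of order 126, the number of elements of order d is φ(d) when d | 126 and 0 otherwise.
2 | 126, and φ(2) = 2 − 1 = 1.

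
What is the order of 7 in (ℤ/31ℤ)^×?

ord(7) | φ(31) = 31 − 1 = 30 = 2 · 3 · 5.
Divisors of 30: 1, 2, 3, 5, 6, 10, 15, 30.
Check 7^d mod 31 for each divisor in increasing order:
7^1 ≡ 7 (mod 31)
7^2 ≡ 18 (mod 31)
7^3 ≡ 2 (mod 31)
7^5 ≡ 5 (mod 31)
7^6 ≡ 4 (mod 31)
7^10 ≡ 25 (mod 31)
7^15 ≡ 1 (mod 31) ✓
So ord_31(7) = 15.

15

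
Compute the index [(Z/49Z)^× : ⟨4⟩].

Since 4 ∈ (Z/49Z)^×, its order divides φ(49) = φ(7^2) = 7·(7−1) = 42 = 2 · 3 · 7.
Divisors of 42: 1, 2, 3, 6, 7, 14, 21, 42.
Check 4^d mod 49 for each divisor in increasing order:
4^1 ≡ 4
4^2 ≡ 16
4^3 ≡ 15
4^6 ≡ 29
4^7 ≡ 18
4^14 ≡ 30
4^21 ≡ 1
Thus |⟨4⟩| = ord(4) = 21.
Index = |(Z/49Z)^×| / |⟨4⟩| = 42 / 21 = 2.

2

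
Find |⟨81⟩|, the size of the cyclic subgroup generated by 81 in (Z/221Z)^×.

By Lagrange's theorem, ord_221(81) divides φ(221) = φ(13·17) = (13−1)·(17−1) = 12·16 = 192 = 2^6 · 3.
Divisors of 192: 1, 2, 3, 4, 6, 8, 12, 16, 24, 32, 48, 64, 96, 192.
Check 81^d mod 221 for each divisor in increasing order:
81^1 ≡ 81 (mod 221)
81^2 ≡ 152 (mod 221)
81^3 ≡ 157 (mod 221)
81^4 ≡ 120 (mod 221)
81^6 ≡ 118 (mod 221)
81^8 ≡ 35 (mod 221)
81^12 ≡ 1 (mod 221) ✓
Therefore the multiplicative order of 81 modulo 221 is 12.

12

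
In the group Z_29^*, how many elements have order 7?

φ(29) = 29 − 1 = 28 = 2^2 · 7.
In a cyclic group of order 28, there are φ(d) elements of order d for each divisor d of 28, and zero for non-divisors.
7 | 28, and φ(7) = 7 − 1 = 6.

6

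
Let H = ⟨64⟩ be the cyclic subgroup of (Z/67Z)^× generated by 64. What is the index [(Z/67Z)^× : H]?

6

By Lagrange's theorem, ord_67(64) divides φ(67) = 67 − 1 = 66 = 2 · 3 · 11.
Divisors of 66: 1, 2, 3, 6, 11, 22, 33, 66.
Test each divisor d:
64^1 ≡ 64
64^2 ≡ 9
64^3 ≡ 40
64^6 ≡ 59
64^11 ≡ 1
The order of 64 is 11, so the subgroup it generates has 11 elements.
[(Z/67Z)^× : ⟨64⟩] = 66/11 = 6.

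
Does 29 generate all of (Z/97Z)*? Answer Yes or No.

Yes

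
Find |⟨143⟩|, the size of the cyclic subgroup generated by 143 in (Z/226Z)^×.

7

The order of 143 must divide φ(226) = φ(2)·φ(113) = 1·112 = 112 = 2^4 · 7.
Divisors of 112: 1, 2, 4, 7, 8, 14, 16, 28, 56, 112.
Evaluate successive powers at the divisors of 112:
143^1 ≡ 143 (mod 226)
143^2 ≡ 109 (mod 226)
143^4 ≡ 129 (mod 226)
143^7 ≡ 1 (mod 226) ✓
So ord_226(143) = 7.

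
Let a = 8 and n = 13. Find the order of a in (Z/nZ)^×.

4

Since 8 ∈ (Z/13Z)^×, its order divides φ(13) = 13 − 1 = 12 = 2^2 · 3.
Divisors of 12: 1, 2, 3, 4, 6, 12.
Evaluate successive powers at the divisors of 12:
8^1 ≡ 8 (mod 13)
8^2 ≡ 12 (mod 13)
8^3 ≡ 5 (mod 13)
8^4 ≡ 1 (mod 13) ✓
So ord_13(8) = 4.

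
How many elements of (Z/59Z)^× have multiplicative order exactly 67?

φ(59) = 59 − 1 = 58 = 2 · 29.
(Z/59Z)^× is cyclic (|G| = 58); a cyclic group of order m has exactly φ(d) elements of each order d | m, and none otherwise.
Here 58 is not a multiple of 67, so there are no elements of order 67.

0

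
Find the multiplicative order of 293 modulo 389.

Since 293 ∈ (Z/389Z)^×, its order divides φ(389) = 389 − 1 = 388 = 2^2 · 97.
Divisors of 388: 1, 2, 4, 97, 194, 388.
Check 293^d mod 389 for each divisor in increasing order:
293^1 ≡ 293 (mod 389)
293^2 ≡ 269 (mod 389)
293^4 ≡ 7 (mod 389)
293^97 ≡ 388 (mod 389)
293^194 ≡ 1 (mod 389) ✓
Hence ord(293) = 194.

194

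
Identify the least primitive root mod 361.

2

φ(361) = φ(19^2) = 19·(19−1) = 342 = 2 · 3^2 · 19.
Test candidates g = 2, 3, … against the prime factors q ∈ {2, 3, 19} of φ(361): g is a generator iff g^(342/q) ≢ 1 for every such q.
g = 2: 2^171 ≡ 360; 2^114 ≡ 292; 2^18 ≡ 58 — none is 1, so 2 is a primitive root.
So 2 is the smallest generator of (Z/361Z)^×.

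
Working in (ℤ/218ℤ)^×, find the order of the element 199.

By Lagrange's theorem, ord_218(199) divides φ(218) = φ(2)·φ(109) = 1·108 = 108 = 2^2 · 3^3.
Divisors of 108: 1, 2, 3, 4, 6, 9, 12, 18, 27, 36, 54, 108.
Compute 199^d (mod 218) for the divisors d until we hit 1:
199^1 ≡ 199 (mod 218)
199^2 ≡ 143 (mod 218)
199^3 ≡ 117 (mod 218)
199^4 ≡ 175 (mod 218)
199^6 ≡ 173 (mod 218)
199^9 ≡ 185 (mod 218)
199^12 ≡ 63 (mod 218)
199^18 ≡ 217 (mod 218)
199^27 ≡ 33 (mod 218)
199^36 ≡ 1 (mod 218) ✓
So ord_218(199) = 36.

36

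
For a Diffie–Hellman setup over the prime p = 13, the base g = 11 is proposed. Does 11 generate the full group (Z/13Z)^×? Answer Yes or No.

Yes

φ(13) = 13 − 1 = 12 = 2^2 · 3.
11 is a primitive root mod 13 iff 11^(φ(13)/q) ≢ 1 for every prime q | φ(13), i.e. q ∈ {2, 3}.
11^6 ≡ 12 (mod 13)  [q = 2: ≢ 1 ✓]
11^4 ≡ 3 (mod 13)  [q = 3: ≢ 1 ✓]
Every test exponent gives a nontrivial residue, hence 11 generates the full group.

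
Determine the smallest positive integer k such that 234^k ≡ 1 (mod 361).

9

Since 234 ∈ (Z/361Z)^×, its order divides φ(361) = φ(19^2) = 19·(19−1) = 342 = 2 · 3^2 · 19.
Divisors of 342: 1, 2, 3, 6, 9, 18, 19, 38, 57, 114, 171, 342.
Test each divisor d:
234^1 ≡ 234 (mod 361)
234^2 ≡ 245 (mod 361)
234^3 ≡ 292 (mod 361)
234^6 ≡ 68 (mod 361)
234^9 ≡ 1 (mod 361) ✓
The smallest such exponent is 9, so the order of 234 is 9.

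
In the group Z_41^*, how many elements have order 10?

4

φ(41) = 41 − 1 = 40 = 2^3 · 5.
(Z/41Z)^× is cyclic (|G| = 40); a cyclic group of order m has exactly φ(d) elements of each order d | m, and none otherwise.
10 = 2 · 5 divides 40, and φ(10) = 4.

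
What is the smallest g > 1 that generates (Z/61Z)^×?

φ(61) = 61 − 1 = 60 = 2^2 · 3 · 5.
Test candidates g = 2, 3, … against the prime factors q ∈ {2, 3, 5} of φ(61): g is a generator iff g^(60/q) ≢ 1 for every such q.
g = 2: 2^30 ≡ 60; 2^20 ≡ 47; 2^12 ≡ 9 — none is 1, so 2 is a primitive root.
Hence the least primitive root of 61 is 2.

2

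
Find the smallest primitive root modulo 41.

6

φ(41) = 41 − 1 = 40 = 2^3 · 5.
g is a primitive root iff g^(40/q) ≢ 1 (mod 41) for each prime q ∈ {2, 5}.
g = 2: 2^20 ≡ 1 — hits 1, so not a primitive root.
g = 3: 3^20 ≡ 40; 3^8 ≡ 1 — hits 1, so not a primitive root.
g = 4: 4^20 ≡ 1 — hits 1, so not a primitive root.
g = 5: 5^20 ≡ 1 — hits 1, so not a primitive root.
g = 6: 6^20 ≡ 40; 6^8 ≡ 10 — none is 1, so 6 is a primitive root.
Hence the least primitive root of 41 is 6.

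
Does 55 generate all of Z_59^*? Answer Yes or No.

Yes

φ(59) = 59 − 1 = 58 = 2 · 29.
Test 55^(58/q) mod 59 for each prime factor q of 58:
55^29 ≡ 58 (mod 59)  [q = 2: ≢ 1 ✓]
55^2 ≡ 16 (mod 59)  [q = 29: ≢ 1 ✓]
All checks pass, so 55 has order 58 and is a primitive root modulo 59.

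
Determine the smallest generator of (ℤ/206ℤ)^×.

5

φ(206) = φ(2)·φ(103) = 1·102 = 102 = 2 · 3 · 17.
Test candidates g = 2, 3, … against the prime factors q ∈ {2, 3, 17} of φ(206): g is a generator iff g^(102/q) ≢ 1 for every such q.
g = 2: gcd(2, 206) = 2 > 1, not a unit — skip.
g = 3: 3^51 ≡ 205; 3^34 ≡ 1 — hits 1, so not a primitive root.
g = 4: gcd(4, 206) = 2 > 1, not a unit — skip.
g = 5: 5^51 ≡ 205; 5^34 ≡ 159; 5^6 ≡ 175 — none is 1, so 5 is a primitive root.
Hence the least primitive root of 206 is 5.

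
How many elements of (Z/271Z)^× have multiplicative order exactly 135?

φ(271) = 271 − 1 = 270 = 2 · 3^3 · 5.
Since (Z/271Z)^× is cyclic of order 270, the number of elements of order d is φ(d) when d | 270 and 0 otherwise.
135 = 3^3 · 5 divides 270, and φ(135) = 72.

72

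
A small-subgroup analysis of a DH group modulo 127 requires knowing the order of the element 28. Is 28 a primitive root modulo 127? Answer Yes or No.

φ(127) = 127 − 1 = 126 = 2 · 3^2 · 7.
It suffices to check that the order of 28 is not a proper divisor of 126: compute 28^(126/q) for q ∈ {2, 3, 7}.
28^63 ≡ 126 (mod 127)  [q = 2: ≢ 1 ✓]
28^42 ≡ 107 (mod 127)  [q = 3: ≢ 1 ✓]
28^18 ≡ 1 (mod 127)  [q = 7: ≡ 1 ✗]
The check at q = 7 fails, so 28 generates a proper subgroup.

No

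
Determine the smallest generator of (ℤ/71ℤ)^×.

7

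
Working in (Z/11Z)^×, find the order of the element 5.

ord(5) | φ(11) = 11 − 1 = 10 = 2 · 5.
Divisors of 10: 1, 2, 5, 10.
Compute 5^d (mod 11) for the divisors d until we hit 1:
5^1 ≡ 5 (mod 11)
5^2 ≡ 3 (mod 11)
5^5 ≡ 1 (mod 11) ✓
So ord_11(5) = 5.

5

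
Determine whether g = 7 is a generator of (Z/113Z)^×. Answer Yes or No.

No

φ(113) = 113 − 1 = 112 = 2^4 · 7.
7 is a primitive root mod 113 iff 7^(φ(113)/q) ≢ 1 for every prime q | φ(113), i.e. q ∈ {2, 7}.
7^56 ≡ 1 (mod 113)  [q = 2: ≡ 1 ✗]
7^16 ≡ 49 (mod 113)  [q = 7: ≢ 1 ✓]
7^56 ≡ 1 shows ord(7) | 56, strictly less than φ(113); not a primitive root.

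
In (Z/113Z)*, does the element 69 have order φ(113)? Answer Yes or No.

φ(113) = 113 − 1 = 112 = 2^4 · 7.
Test 69^(112/q) mod 113 for each prime factor q of 112:
69^56 ≡ 1 (mod 113)  [q = 2: ≡ 1 ✗]
69^16 ≡ 1 (mod 113)  [q = 7: ≡ 1 ✗]
The check at q = 2 fails, so 69 generates a proper subgroup.

No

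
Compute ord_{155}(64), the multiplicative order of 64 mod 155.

By Lagrange's theorem, ord_155(64) divides φ(155) = φ(5·31) = (5−1)·(31−1) = 4·30 = 120 = 2^3 · 3 · 5.
Divisors of 120: 1, 2, 3, 4, 5, 6, 8, 10, 12, 15, 20, 24, 30, 40, 60, 120.
Check 64^d mod 155 for each divisor in increasing order:
64^1 ≡ 64 (mod 155)
64^2 ≡ 66 (mod 155)
64^3 ≡ 39 (mod 155)
64^4 ≡ 16 (mod 155)
64^5 ≡ 94 (mod 155)
64^6 ≡ 126 (mod 155)
64^8 ≡ 101 (mod 155)
64^10 ≡ 1 (mod 155) ✓
The smallest such exponent is 10, so the order of 64 is 10.

10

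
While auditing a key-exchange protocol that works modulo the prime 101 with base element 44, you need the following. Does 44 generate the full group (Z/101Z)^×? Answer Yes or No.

No

φ(101) = 101 − 1 = 100 = 2^2 · 5^2.
44 is a primitive root mod 101 iff 44^(φ(101)/q) ≢ 1 for every prime q | φ(101), i.e. q ∈ {2, 5}.
44^50 ≡ 100 (mod 101)  [q = 2: ≢ 1 ✓]
44^20 ≡ 1 (mod 101)  [q = 5: ≡ 1 ✗]
The check at q = 5 fails, so 44 generates a proper subgroup.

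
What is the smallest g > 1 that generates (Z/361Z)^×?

2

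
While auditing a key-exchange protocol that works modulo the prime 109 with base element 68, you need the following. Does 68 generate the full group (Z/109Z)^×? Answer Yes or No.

φ(109) = 109 − 1 = 108 = 2^2 · 3^3.
Test 68^(108/q) mod 109 for each prime factor q of 108:
68^54 ≡ 108 (mod 109)  [q = 2: ≢ 1 ✓]
68^36 ≡ 1 (mod 109)  [q = 3: ≡ 1 ✗]
68^36 ≡ 1 shows ord(68) | 36, strictly less than φ(109); not a primitive root.

No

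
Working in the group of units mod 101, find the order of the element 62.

20

The order of 62 must divide φ(101) = 101 − 1 = 100 = 2^2 · 5^2.
Divisors of 100: 1, 2, 4, 5, 10, 20, 25, 50, 100.
Check 62^d mod 101 for each divisor in increasing order:
62^1 ≡ 62
62^2 ≡ 6
62^4 ≡ 36
62^5 ≡ 10
62^10 ≡ 100
62^20 ≡ 1
So ord_101(62) = 20.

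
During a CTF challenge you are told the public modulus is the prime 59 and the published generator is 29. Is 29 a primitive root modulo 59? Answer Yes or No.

φ(59) = 59 − 1 = 58 = 2 · 29.
29 is a primitive root mod 59 iff 29^(φ(59)/q) ≢ 1 for every prime q | φ(59), i.e. q ∈ {2, 29}.
29^29 ≡ 1 (mod 59)  [q = 2: ≡ 1 ✗]
29^2 ≡ 15 (mod 59)  [q = 29: ≢ 1 ✓]
The check at q = 2 fails, so 29 generates a proper subgroup.

No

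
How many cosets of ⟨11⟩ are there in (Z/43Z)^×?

ord(11) | φ(43) = 43 − 1 = 42 = 2 · 3 · 7.
Divisors of 42: 1, 2, 3, 6, 7, 14, 21, 42.
Evaluate successive powers at the divisors of 42:
11^1 ≡ 11 (mod 43)
11^2 ≡ 35 (mod 43)
11^3 ≡ 41 (mod 43)
11^6 ≡ 4 (mod 43)
11^7 ≡ 1 (mod 43) ✓
So ord_43(11) = 7, hence |⟨11⟩| = 7.
Index = |(Z/43Z)^×| / |⟨11⟩| = 42 / 7 = 6.

6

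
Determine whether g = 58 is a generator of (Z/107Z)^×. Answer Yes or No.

φ(107) = 107 − 1 = 106 = 2 · 53.
Test 58^(106/q) mod 107 for each prime factor q of 106:
58^53 ≡ 106 (mod 107)  [q = 2: ≢ 1 ✓]
58^2 ≡ 47 (mod 107)  [q = 53: ≢ 1 ✓]
None equal 1, so ord_107(58) = 106: 58 is a primitive root.

Yes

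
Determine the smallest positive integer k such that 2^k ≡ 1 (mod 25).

ord(2) | φ(25) = φ(5^2) = 5·(5−1) = 20 = 2^2 · 5.
Divisors of 20: 1, 2, 4, 5, 10, 20.
Compute 2^d (mod 25) for the divisors d until we hit 1:
2^1 ≡ 2 (mod 25)
2^2 ≡ 4 (mod 25)
2^4 ≡ 16 (mod 25)
2^5 ≡ 7 (mod 25)
2^10 ≡ 24 (mod 25)
2^20 ≡ 1 (mod 25) ✓
So ord_25(2) = 20.

20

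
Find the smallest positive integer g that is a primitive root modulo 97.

φ(97) = 97 − 1 = 96 = 2^5 · 3.
g is a primitive root iff g^(96/q) ≢ 1 (mod 97) for each prime q ∈ {2, 3}.
g = 2: 2^48 ≡ 1 — hits 1, so not a primitive root.
g = 3: 3^48 ≡ 1 — hits 1, so not a primitive root.
g = 4: 4^48 ≡ 1 — hits 1, so not a primitive root.
g = 5: 5^48 ≡ 96; 5^32 ≡ 35 — none is 1, so 5 is a primitive root.
The smallest primitive root modulo 97 is 5.

5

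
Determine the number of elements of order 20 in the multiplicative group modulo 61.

φ(61) = 61 − 1 = 60 = 2^2 · 3 · 5.
Since (Z/61Z)^× is cyclic of order 60, the number of elements of order d is φ(d) when d | 60 and 0 otherwise.
20 = 2^2 · 5 divides 60, and φ(20) = 8.

8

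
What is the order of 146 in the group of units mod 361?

342

Since 146 ∈ (Z/361Z)^×, its order divides φ(361) = φ(19^2) = 19·(19−1) = 342 = 2 · 3^2 · 19.
Divisors of 342: 1, 2, 3, 6, 9, 18, 19, 38, 57, 114, 171, 342.
Test each divisor d:
146^1 ≡ 146 (mod 361)
146^2 ≡ 17 (mod 361)
146^3 ≡ 316 (mod 361)
146^6 ≡ 220 (mod 361)
146^9 ≡ 208 (mod 361)
146^18 ≡ 305 (mod 361)
146^19 ≡ 127 (mod 361)
146^38 ≡ 245 (mod 361)
146^57 ≡ 69 (mod 361)
146^114 ≡ 68 (mod 361)
146^171 ≡ 360 (mod 361)
146^342 ≡ 1 (mod 361) ✓
So ord_361(146) = 342.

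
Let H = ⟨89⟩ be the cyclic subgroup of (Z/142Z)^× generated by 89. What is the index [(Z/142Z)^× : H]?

2

ord(89) | φ(142) = φ(2)·φ(71) = 1·70 = 70 = 2 · 5 · 7.
Divisors of 70: 1, 2, 5, 7, 10, 14, 35, 70.
Evaluate successive powers at the divisors of 70:
89^1 ≡ 89 (mod 142)
89^2 ≡ 111 (mod 142)
89^5 ≡ 45 (mod 142)
89^7 ≡ 25 (mod 142)
89^10 ≡ 37 (mod 142)
89^14 ≡ 57 (mod 142)
89^35 ≡ 1 (mod 142) ✓
Thus |⟨89⟩| = ord(89) = 35.
The index is φ(142) / ord(89) = 70 / 35 = 2.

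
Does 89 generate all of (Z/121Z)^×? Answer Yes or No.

φ(121) = φ(11^2) = 11·(11−1) = 110 = 2 · 5 · 11.
89 is a primitive root mod 121 iff 89^(φ(121)/q) ≢ 1 for every prime q | φ(121), i.e. q ∈ {2, 5, 11}.
89^55 ≡ 1 (mod 121)  [q = 2: ≡ 1 ✗]
89^22 ≡ 1 (mod 121)  [q = 5: ≡ 1 ✗]
89^10 ≡ 34 (mod 121)  [q = 11: ≢ 1 ✓]
Since 89^55 ≡ 1, the order of 89 divides 55 < 110, so 89 is not a primitive root.

No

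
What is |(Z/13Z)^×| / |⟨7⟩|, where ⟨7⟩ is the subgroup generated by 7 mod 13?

1

ord(7) | φ(13) = 13 − 1 = 12 = 2^2 · 3.
Divisors of 12: 1, 2, 3, 4, 6, 12.
Test each divisor d:
7^1 ≡ 7 (mod 13)
7^2 ≡ 10 (mod 13)
7^3 ≡ 5 (mod 13)
7^4 ≡ 9 (mod 13)
7^6 ≡ 12 (mod 13)
7^12 ≡ 1 (mod 13) ✓
Thus |⟨7⟩| = ord(7) = 12.
The index is φ(13) / ord(7) = 12 / 12 = 1.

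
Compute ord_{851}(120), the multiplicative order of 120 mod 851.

198

ord(120) | φ(851) = φ(23·37) = (23−1)·(37−1) = 22·36 = 792 = 2^3 · 3^2 · 11.
Divisors of 792: 1, 2, 3, 4, 6, 8, 9, 11, 12, 18, 22, 24, 33, 36, 44, 66, 72, 88, 99, 132, 198, 264, 396, 792.
Test each divisor d:
120^1 ≡ 120 (mod 851)
120^2 ≡ 784 (mod 851)
120^3 ≡ 470 (mod 851)
120^4 ≡ 234 (mod 851)
120^6 ≡ 491 (mod 851)
120^8 ≡ 292 (mod 851)
120^9 ≡ 149 (mod 851)
120^11 ≡ 229 (mod 851)
120^12 ≡ 248 (mod 851)
120^18 ≡ 75 (mod 851)
120^22 ≡ 530 (mod 851)
120^24 ≡ 232 (mod 851)
120^33 ≡ 528 (mod 851)
120^36 ≡ 519 (mod 851)
120^44 ≡ 70 (mod 851)
120^66 ≡ 507 (mod 851)
120^72 ≡ 445 (mod 851)
120^88 ≡ 645 (mod 851)
120^99 ≡ 482 (mod 851)
120^132 ≡ 47 (mod 851)
120^198 ≡ 1 (mod 851) ✓
Hence ord(120) = 198.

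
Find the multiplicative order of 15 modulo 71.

ord(15) | φ(71) = 71 − 1 = 70 = 2 · 5 · 7.
Divisors of 70: 1, 2, 5, 7, 10, 14, 35, 70.
Check 15^d mod 71 for each divisor in increasing order:
15^1 ≡ 15 (mod 71)
15^2 ≡ 12 (mod 71)
15^5 ≡ 30 (mod 71)
15^7 ≡ 5 (mod 71)
15^10 ≡ 48 (mod 71)
15^14 ≡ 25 (mod 71)
15^35 ≡ 1 (mod 71) ✓
So ord_71(15) = 35.

35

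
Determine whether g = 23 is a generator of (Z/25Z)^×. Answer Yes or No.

Yes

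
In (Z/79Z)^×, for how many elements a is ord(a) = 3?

2

φ(79) = 79 − 1 = 78 = 2 · 3 · 13.
Since (Z/79Z)^× is cyclic of order 78, the number of elements of order d is φ(d) when d | 78 and 0 otherwise.
3 | 78, and φ(3) = 3 − 1 = 2.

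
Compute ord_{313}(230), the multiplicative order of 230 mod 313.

78

Since 230 ∈ (Z/313Z)^×, its order divides φ(313) = 313 − 1 = 312 = 2^3 · 3 · 13.
Divisors of 312: 1, 2, 3, 4, 6, 8, 12, 13, 24, 26, 39, 52, 78, 104, 156, 312.
Compute 230^d (mod 313) for the divisors d until we hit 1:
230^1 ≡ 230 (mod 313)
230^2 ≡ 3 (mod 313)
230^3 ≡ 64 (mod 313)
230^4 ≡ 9 (mod 313)
230^6 ≡ 27 (mod 313)
230^8 ≡ 81 (mod 313)
230^12 ≡ 103 (mod 313)
230^13 ≡ 215 (mod 313)
230^24 ≡ 280 (mod 313)
230^26 ≡ 214 (mod 313)
230^39 ≡ 312 (mod 313)
230^52 ≡ 98 (mod 313)
230^78 ≡ 1 (mod 313) ✓
Therefore the multiplicative order of 230 modulo 313 is 78.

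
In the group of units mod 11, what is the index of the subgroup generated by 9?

2

The order of 9 must divide φ(11) = 11 − 1 = 10 = 2 · 5.
Divisors of 10: 1, 2, 5, 10.
Check 9^d mod 11 for each divisor in increasing order:
9^1 ≡ 9 (mod 11)
9^2 ≡ 4 (mod 11)
9^5 ≡ 1 (mod 11) ✓
Thus |⟨9⟩| = ord(9) = 5.
Index = |(Z/11Z)^×| / |⟨9⟩| = 10 / 5 = 2.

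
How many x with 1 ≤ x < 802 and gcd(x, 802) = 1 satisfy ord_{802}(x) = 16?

8

φ(802) = φ(2)·φ(401) = 1·400 = 400 = 2^4 · 5^2.
(Z/802Z)^× is cyclic (|G| = 400); a cyclic group of order m has exactly φ(d) elements of each order d | m, and none otherwise.
16 = 2^4 divides 400, and φ(16) = 8.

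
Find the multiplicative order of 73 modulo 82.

ord(73) | φ(82) = φ(2)·φ(41) = 1·40 = 40 = 2^3 · 5.
Divisors of 40: 1, 2, 4, 5, 8, 10, 20, 40.
Test each divisor d:
73^1 ≡ 73
73^2 ≡ 81
73^4 ≡ 1
The smallest such exponent is 4, so the order of 73 is 4.

4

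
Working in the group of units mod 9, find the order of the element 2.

ord(2) | φ(9) = φ(3^2) = 3·(3−1) = 6 = 2 · 3.
Divisors of 6: 1, 2, 3, 6.
Test each divisor d:
2^1 ≡ 2
2^2 ≡ 4
2^3 ≡ 8
2^6 ≡ 1
Hence ord(2) = 6.

6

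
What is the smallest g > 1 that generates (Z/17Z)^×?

3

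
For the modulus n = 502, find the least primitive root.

11

φ(502) = φ(2)·φ(251) = 1·250 = 250 = 2 · 5^3.
Test candidates g = 2, 3, … against the prime factors q ∈ {2, 5} of φ(502): g is a generator iff g^(250/q) ≢ 1 for every such q.
g = 2: gcd(2, 502) = 2 > 1, not a unit — skip.
g = 3: 3^125 ≡ 1 — hits 1, so not a primitive root.
g = 4: gcd(4, 502) = 2 > 1, not a unit — skip.
g = 5: 5^125 ≡ 1 — hits 1, so not a primitive root.
g = 6: gcd(6, 502) = 2 > 1, not a unit — skip.
g = 7: 7^125 ≡ 1 — hits 1, so not a primitive root.
g = 8: gcd(8, 502) = 2 > 1, not a unit — skip.
g = 9: 9^125 ≡ 1 — hits 1, so not a primitive root.
g = 10: gcd(10, 502) = 2 > 1, not a unit — skip.
g = 11: 11^125 ≡ 501; 11^50 ≡ 219 — none is 1, so 11 is a primitive root.
Hence the least primitive root of 502 is 11.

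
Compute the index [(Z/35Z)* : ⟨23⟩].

The order of 23 must divide φ(35) = φ(5·7) = (5−1)·(7−1) = 4·6 = 24 = 2^3 · 3.
Divisors of 24: 1, 2, 3, 4, 6, 8, 12, 24.
Compute 23^d (mod 35) for the divisors d until we hit 1:
23^1 ≡ 23 (mod 35)
23^2 ≡ 4 (mod 35)
23^3 ≡ 22 (mod 35)
23^4 ≡ 16 (mod 35)
23^6 ≡ 29 (mod 35)
23^8 ≡ 11 (mod 35)
23^12 ≡ 1 (mod 35) ✓
Thus |⟨23⟩| = ord(23) = 12.
Index = |(Z/35Z)^×| / |⟨23⟩| = 24 / 12 = 2.

2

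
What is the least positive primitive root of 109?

φ(109) = 109 − 1 = 108 = 2^2 · 3^3.
Test candidates g = 2, 3, … against the prime factors q ∈ {2, 3} of φ(109): g is a generator iff g^(108/q) ≢ 1 for every such q.
g = 2: 2^54 ≡ 108; 2^36 ≡ 1 — hits 1, so not a primitive root.
g = 3: 3^54 ≡ 1 — hits 1, so not a primitive root.
g = 4: 4^54 ≡ 1 — hits 1, so not a primitive root.
g = 5: 5^54 ≡ 1 — hits 1, so not a primitive root.
g = 6: 6^54 ≡ 108; 6^36 ≡ 63 — none is 1, so 6 is a primitive root.
So 6 is the smallest generator of (Z/109Z)^×.

6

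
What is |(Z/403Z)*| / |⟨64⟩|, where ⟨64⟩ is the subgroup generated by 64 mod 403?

By Lagrange's theorem, ord_403(64) divides φ(403) = φ(13·31) = (13−1)·(31−1) = 12·30 = 360 = 2^3 · 3^2 · 5.
Divisors of 360: 1, 2, 3, 4, 5, 6, 8, 9, 10, 12, 15, 18, 20, 24, 30, 36, 40, 45, 60, 72, 90, 120, 180, 360.
Compute 64^d (mod 403) for the divisors d until we hit 1:
64^1 ≡ 64
64^2 ≡ 66
64^3 ≡ 194
64^4 ≡ 326
64^5 ≡ 311
64^6 ≡ 157
64^8 ≡ 287
64^9 ≡ 233
64^10 ≡ 1
The order of 64 is 10, so the subgroup it generates has 10 elements.
The index is φ(403) / ord(64) = 360 / 10 = 36.

36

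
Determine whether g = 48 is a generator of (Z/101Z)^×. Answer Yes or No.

Yes

φ(101) = 101 − 1 = 100 = 2^2 · 5^2.
48 is a primitive root mod 101 iff 48^(φ(101)/q) ≢ 1 for every prime q | φ(101), i.e. q ∈ {2, 5}.
48^50 ≡ 100 (mod 101)  [q = 2: ≢ 1 ✓]
48^20 ≡ 87 (mod 101)  [q = 5: ≢ 1 ✓]
None equal 1, so ord_101(48) = 100: 48 is a primitive root.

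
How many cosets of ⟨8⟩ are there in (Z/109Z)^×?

9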